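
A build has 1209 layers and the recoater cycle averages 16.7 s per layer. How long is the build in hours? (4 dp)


t = 1209 * 16.7 / 3600 = 5.6084 hrs


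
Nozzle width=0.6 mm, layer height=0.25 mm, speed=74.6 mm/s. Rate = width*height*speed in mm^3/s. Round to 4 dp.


Rate = 0.6 * 0.25 * 74.6 = 11.19 mm^3/s


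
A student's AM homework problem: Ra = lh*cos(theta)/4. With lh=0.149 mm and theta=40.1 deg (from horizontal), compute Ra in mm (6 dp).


Ra = 0.149 * cos(40.1) / 4 = 0.028493 mm


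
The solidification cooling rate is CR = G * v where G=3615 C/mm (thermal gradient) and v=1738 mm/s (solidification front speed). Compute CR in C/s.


CR = 3615 * 1738 = 6282870 C/s


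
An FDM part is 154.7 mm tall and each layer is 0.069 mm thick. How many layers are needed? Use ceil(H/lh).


Layers = ceil(154.7/0.069) = 2243


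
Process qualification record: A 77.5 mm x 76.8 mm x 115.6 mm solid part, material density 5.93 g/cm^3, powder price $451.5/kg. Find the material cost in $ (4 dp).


V = 77.5 * 76.8 * 115.6 = 688051.2 mm^3 = 688.0512 cm^3
Mass = 688.0512 * 5.93 / 1000 = 4.08014362 kg
Cost = 4.08014362 * 451.5 = 1842.1848 $


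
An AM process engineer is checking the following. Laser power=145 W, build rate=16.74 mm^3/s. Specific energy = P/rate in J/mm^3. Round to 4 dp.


SE = 145 / 16.74 = 8.6619 J/mm^3


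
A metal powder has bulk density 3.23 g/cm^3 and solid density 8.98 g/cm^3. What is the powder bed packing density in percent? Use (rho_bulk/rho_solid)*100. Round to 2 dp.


Packing = (3.23/8.98)*100 = 35.97 %


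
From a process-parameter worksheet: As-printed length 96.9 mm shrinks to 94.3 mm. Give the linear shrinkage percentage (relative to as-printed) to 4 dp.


Shrinkage = ((96.9-94.3)/96.9)*100 = 2.6832 %


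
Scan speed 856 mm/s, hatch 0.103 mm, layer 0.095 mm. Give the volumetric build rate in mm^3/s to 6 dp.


Rate = 856 * 0.103 * 0.095 = 8.37596 mm^3/s


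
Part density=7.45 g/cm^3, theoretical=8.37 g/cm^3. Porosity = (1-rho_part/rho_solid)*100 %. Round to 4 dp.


Porosity = (1-7.45/8.37)*100 = 10.9916 %


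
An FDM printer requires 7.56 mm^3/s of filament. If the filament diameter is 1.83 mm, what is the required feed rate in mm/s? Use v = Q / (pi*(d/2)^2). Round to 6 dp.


A = pi*(1.83/2)^2 = 2.63022
v = 7.56 / 2.63022 = 2.874284 mm/s


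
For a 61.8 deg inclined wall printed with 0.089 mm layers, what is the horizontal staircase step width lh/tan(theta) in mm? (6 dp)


step = 0.089 / tan(61.8) = 0.047721 mm


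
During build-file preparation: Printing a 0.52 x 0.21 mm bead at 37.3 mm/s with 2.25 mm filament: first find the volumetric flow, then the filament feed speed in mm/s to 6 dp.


Q = 0.52 * 0.21 * 37.3 = 4.07316 mm^3/s
A_fil = pi*(2.25/2)^2 = 3.9760782 mm^2
v_feed = 4.07316 / 3.9760782 = 1.024416 mm/s


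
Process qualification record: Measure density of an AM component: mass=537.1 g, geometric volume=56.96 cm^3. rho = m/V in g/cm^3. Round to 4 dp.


rho = 537.1 / 56.96 = 9.4294 g/cm^3


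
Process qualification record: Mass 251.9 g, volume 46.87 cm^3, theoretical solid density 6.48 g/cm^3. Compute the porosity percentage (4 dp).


rho_part = 251.9 / 46.87 = 5.37443994 g/cm^3
Porosity = (1 - 5.37443994/6.48)*100 = 17.0611 %


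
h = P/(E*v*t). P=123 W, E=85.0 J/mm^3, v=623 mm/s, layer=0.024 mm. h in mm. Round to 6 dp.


h = 123 / (85.0*623*0.024) = 0.09678 mm


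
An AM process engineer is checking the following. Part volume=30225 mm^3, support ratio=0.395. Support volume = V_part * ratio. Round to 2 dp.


V_support = 30225 * 0.395 = 11938.88 mm^3


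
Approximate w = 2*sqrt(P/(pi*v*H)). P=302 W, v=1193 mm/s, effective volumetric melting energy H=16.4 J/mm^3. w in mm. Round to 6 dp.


w = 2*sqrt(302/(pi*1193*16.4)) = 0.14019 mm


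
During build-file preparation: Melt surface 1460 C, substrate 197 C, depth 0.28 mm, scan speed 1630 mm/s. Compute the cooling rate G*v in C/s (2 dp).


G = (1460-197)/0.28 = 4510.71428571 C/mm
CR = 4510.71428571 * 1630 = 7352464.29 C/s


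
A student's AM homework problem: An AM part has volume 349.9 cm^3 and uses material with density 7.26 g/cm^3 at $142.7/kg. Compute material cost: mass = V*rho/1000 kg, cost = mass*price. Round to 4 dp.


Mass = 349.9*7.26/1000 = 2.540274 kg
Cost = 2.540274 * 142.7 = 362.4971 $


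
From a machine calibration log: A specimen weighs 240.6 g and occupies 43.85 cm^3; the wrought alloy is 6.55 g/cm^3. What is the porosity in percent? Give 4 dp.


rho_part = 240.6 / 43.85 = 5.48688712 g/cm^3
Porosity = (1 - 5.48688712/6.55)*100 = 16.2307 %


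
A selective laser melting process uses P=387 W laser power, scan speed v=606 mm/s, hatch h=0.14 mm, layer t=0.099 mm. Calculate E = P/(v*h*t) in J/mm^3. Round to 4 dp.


E = 387 / (606*0.14*0.099) = 46.076 J/mm^3


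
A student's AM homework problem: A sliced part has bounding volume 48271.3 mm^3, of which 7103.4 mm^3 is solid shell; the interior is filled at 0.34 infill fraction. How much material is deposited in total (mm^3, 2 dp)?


V_infill = (48271.3 - 7103.4) * 0.34 = 13997.09
V_total = 7103.4 + 13997.09 = 21100.49 mm^3


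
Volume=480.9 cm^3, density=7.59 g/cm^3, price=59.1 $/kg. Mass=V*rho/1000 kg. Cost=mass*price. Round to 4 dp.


Mass = 480.9*7.59/1000 = 3.650031 kg
Cost = 3.650031 * 59.1 = 215.7168 $


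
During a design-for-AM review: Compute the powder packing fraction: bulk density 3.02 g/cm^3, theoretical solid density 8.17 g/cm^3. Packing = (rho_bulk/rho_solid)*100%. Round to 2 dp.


Packing = (3.02/8.17)*100 = 36.96 %


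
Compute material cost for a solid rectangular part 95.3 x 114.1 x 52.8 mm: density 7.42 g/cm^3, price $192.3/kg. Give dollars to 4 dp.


V = 95.3 * 114.1 * 52.8 = 574132.944 mm^3 = 574.132944 cm^3
Mass = 574.132944 * 7.42 / 1000 = 4.26006644 kg
Cost = 4.26006644 * 192.3 = 819.2108 $


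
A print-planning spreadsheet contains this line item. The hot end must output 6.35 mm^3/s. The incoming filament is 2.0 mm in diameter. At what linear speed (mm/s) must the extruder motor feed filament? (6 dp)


A = pi*(2.0/2)^2 = 3.141593
v = 6.35 / 3.141593 = 2.021268 mm/s


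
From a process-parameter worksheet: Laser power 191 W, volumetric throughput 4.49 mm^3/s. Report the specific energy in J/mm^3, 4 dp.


SE = 191 / 4.49 = 42.539 J/mm^3


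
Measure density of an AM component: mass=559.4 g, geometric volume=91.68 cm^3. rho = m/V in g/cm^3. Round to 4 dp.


rho = 559.4 / 91.68 = 6.1017 g/cm^3


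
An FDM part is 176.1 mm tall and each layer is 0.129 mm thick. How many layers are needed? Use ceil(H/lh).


Layers = ceil(176.1/0.129) = 1366


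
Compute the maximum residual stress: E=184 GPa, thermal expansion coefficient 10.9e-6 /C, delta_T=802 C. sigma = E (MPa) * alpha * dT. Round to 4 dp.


sigma = 184*1000 * 10.9e-6 * 802 = 1608.4912 MPa


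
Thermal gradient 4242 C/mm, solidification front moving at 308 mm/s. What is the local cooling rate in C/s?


CR = 4242 * 308 = 1306536 C/s


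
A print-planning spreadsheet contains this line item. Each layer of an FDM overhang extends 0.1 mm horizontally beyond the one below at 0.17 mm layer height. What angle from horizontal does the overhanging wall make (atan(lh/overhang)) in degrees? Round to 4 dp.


angle = atan(0.17/0.1) = 59.5345 degrees


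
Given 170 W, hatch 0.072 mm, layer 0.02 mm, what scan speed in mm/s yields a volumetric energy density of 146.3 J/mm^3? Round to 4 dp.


v = 170 / (146.3*0.072*0.02) = 806.9416 mm/s


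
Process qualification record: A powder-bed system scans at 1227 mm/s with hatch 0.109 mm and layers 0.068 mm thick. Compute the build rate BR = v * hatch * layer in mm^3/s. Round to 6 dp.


Rate = 1227 * 0.109 * 0.068 = 9.094524 mm^3/s


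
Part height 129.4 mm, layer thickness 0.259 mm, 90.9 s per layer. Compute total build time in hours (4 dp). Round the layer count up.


Layers = ceil(129.4/0.259) = 500
t = 500 * 90.9 / 3600 = 12.625 hrs


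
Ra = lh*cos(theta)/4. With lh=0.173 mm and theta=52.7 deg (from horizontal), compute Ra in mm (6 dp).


Ra = 0.173 * cos(52.7) / 4 = 0.026209 mm


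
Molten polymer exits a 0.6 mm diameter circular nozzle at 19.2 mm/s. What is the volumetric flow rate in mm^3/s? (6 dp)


A = pi*(0.6/2)^2 = 0.28274334 mm^2
Q = 0.28274334 * 19.2 = 5.428672 mm^3/s


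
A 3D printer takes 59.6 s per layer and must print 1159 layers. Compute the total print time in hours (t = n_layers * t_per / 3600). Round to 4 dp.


t = 1159 * 59.6 / 3600 = 19.1879 hrs


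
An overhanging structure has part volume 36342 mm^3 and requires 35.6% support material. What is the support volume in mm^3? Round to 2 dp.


V_support = 36342 * 0.356 = 12937.75 mm^3


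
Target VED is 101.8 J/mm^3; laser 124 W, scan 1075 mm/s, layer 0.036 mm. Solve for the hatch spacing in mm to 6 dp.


h = 124 / (101.8*1075*0.036) = 0.031475 mm


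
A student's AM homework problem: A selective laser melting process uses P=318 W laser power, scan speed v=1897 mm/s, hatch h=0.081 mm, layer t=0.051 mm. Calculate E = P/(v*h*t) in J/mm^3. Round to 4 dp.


E = 318 / (1897*0.081*0.051) = 40.5793 J/mm^3


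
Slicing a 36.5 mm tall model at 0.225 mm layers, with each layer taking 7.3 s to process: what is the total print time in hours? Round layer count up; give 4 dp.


Layers = ceil(36.5/0.225) = 163
t = 163 * 7.3 / 3600 = 0.3305 hrs


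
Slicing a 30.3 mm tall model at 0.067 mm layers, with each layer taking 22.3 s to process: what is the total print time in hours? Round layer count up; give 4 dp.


Layers = ceil(30.3/0.067) = 453
t = 453 * 22.3 / 3600 = 2.8061 hrs


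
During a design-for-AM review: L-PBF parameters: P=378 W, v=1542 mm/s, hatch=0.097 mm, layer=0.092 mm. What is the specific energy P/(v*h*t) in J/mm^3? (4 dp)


Build rate = 1542 * 0.097 * 0.092 = 13.760808 mm^3/s
SE = 378 / 13.760808 = 27.4693 J/mm^3


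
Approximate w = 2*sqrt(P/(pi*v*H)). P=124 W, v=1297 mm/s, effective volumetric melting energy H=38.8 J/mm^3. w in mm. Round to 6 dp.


w = 2*sqrt(124/(pi*1297*38.8)) = 0.056012 mm


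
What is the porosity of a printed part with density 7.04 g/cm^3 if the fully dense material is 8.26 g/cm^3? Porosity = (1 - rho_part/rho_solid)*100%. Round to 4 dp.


Porosity = (1-7.04/8.26)*100 = 14.77 %


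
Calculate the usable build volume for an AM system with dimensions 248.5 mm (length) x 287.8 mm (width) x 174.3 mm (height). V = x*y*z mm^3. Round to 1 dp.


V = 248.5 * 287.8 * 174.3 = 12465639.7 mm^3


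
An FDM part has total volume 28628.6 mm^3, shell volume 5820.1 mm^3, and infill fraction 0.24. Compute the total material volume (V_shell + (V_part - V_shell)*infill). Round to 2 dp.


V_infill = (28628.6 - 5820.1) * 0.24 = 5474.04
V_total = 5820.1 + 5474.04 = 11294.14 mm^3


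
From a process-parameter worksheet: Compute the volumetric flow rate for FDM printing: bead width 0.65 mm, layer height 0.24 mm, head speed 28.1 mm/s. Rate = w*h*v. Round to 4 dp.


Rate = 0.65 * 0.24 * 28.1 = 4.3836 mm^3/s


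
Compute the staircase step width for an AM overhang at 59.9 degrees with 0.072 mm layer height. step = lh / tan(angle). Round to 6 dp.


step = 0.072 / tan(59.9) = 0.041737 mm


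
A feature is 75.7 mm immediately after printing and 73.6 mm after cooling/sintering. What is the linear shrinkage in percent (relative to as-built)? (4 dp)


Shrinkage = ((75.7-73.6)/75.7)*100 = 2.7741 %


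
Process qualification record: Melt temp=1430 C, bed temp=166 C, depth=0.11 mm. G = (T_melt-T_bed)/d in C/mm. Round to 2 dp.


G = (1430-166)/0.11 = 11490.91 C/mm


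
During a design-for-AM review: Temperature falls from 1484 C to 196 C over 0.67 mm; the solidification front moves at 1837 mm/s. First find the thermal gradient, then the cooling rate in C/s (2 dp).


G = (1484-196)/0.67 = 1922.3880597 C/mm
CR = 1922.3880597 * 1837 = 3531426.87 C/s


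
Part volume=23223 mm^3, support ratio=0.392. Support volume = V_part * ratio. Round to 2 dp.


V_support = 23223 * 0.392 = 9103.42 mm^3


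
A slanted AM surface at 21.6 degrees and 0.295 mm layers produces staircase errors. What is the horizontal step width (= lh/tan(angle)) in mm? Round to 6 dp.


step = 0.295 / tan(21.6) = 0.745085 mm


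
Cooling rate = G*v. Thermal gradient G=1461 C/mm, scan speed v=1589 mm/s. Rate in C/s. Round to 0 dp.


CR = 1461 * 1589 = 2321529 C/s


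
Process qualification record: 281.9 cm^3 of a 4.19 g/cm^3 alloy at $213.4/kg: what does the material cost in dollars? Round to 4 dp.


Mass = 281.9*4.19/1000 = 1.181161 kg
Cost = 1.181161 * 213.4 = 252.0598 $


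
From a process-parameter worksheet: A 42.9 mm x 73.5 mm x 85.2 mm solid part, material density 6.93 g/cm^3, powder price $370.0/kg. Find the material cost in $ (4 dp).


V = 42.9 * 73.5 * 85.2 = 268648.38 mm^3 = 268.64838 cm^3
Mass = 268.64838 * 6.93 / 1000 = 1.86173327 kg
Cost = 1.86173327 * 370.0 = 688.8413 $


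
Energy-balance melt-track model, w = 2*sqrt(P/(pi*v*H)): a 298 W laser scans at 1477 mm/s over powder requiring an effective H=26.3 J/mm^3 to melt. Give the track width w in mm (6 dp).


w = 2*sqrt(298/(pi*1477*26.3)) = 0.098831 mm


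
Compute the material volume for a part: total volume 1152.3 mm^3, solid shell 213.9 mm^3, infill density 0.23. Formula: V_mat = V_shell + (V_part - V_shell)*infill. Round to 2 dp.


V_infill = (1152.3 - 213.9) * 0.23 = 215.83
V_total = 213.9 + 215.83 = 429.73 mm^3


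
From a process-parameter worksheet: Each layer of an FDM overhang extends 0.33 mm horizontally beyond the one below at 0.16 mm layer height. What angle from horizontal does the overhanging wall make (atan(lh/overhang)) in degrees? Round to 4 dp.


angle = atan(0.16/0.33) = 25.8664 degrees


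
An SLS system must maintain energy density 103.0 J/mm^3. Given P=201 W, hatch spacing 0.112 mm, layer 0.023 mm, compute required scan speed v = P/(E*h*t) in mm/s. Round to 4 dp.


v = 201 / (103.0*0.112*0.023) = 757.5529 mm/s


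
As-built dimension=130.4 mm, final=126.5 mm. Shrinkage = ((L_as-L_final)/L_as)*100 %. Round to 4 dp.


Shrinkage = ((130.4-126.5)/130.4)*100 = 2.9908 %


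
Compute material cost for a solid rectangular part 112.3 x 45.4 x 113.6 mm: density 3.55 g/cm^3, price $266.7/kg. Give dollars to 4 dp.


V = 112.3 * 45.4 * 113.6 = 579180.512 mm^3 = 579.180512 cm^3
Mass = 579.180512 * 3.55 / 1000 = 2.05609082 kg
Cost = 2.05609082 * 266.7 = 548.3594 $


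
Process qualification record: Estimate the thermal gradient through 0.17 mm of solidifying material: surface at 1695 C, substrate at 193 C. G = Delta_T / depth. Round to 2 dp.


G = (1695-193)/0.17 = 8835.29 C/mm


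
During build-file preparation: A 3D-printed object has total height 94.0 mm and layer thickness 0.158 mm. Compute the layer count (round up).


Layers = ceil(94.0/0.158) = 595


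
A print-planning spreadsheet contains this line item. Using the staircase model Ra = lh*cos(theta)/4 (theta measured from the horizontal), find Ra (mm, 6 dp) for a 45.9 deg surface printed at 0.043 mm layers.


Ra = 0.043 * cos(45.9) / 4 = 0.007481 mm


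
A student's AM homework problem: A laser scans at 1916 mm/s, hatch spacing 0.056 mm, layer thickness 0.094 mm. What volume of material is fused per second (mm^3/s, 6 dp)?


Rate = 1916 * 0.056 * 0.094 = 10.085824 mm^3/s


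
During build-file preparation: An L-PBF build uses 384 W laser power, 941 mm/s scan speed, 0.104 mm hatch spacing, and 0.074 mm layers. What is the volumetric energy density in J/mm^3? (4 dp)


E = 384 / (941*0.104*0.074) = 53.0245 J/mm^3


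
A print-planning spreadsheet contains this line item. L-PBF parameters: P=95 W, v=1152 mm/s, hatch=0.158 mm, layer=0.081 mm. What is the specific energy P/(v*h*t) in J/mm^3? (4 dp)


Build rate = 1152 * 0.158 * 0.081 = 14.743296 mm^3/s
SE = 95 / 14.743296 = 6.4436 J/mm^3


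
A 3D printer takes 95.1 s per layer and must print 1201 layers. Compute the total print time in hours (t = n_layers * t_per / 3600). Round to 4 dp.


t = 1201 * 95.1 / 3600 = 31.7264 hrs


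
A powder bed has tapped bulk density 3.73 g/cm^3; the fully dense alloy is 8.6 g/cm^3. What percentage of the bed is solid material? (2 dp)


Packing = (3.73/8.6)*100 = 43.37 %


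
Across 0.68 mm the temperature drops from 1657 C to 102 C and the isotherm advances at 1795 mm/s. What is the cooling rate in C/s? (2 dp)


G = (1657-102)/0.68 = 2286.76470588 C/mm
CR = 2286.76470588 * 1795 = 4104742.65 C/s


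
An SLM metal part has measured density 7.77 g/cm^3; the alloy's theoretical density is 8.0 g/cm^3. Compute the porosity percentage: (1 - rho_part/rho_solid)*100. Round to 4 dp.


Porosity = (1-7.77/8.0)*100 = 2.875 %


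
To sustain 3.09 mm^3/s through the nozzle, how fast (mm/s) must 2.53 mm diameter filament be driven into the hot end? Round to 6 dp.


A = pi*(2.53/2)^2 = 5.027255
v = 3.09 / 5.027255 = 0.61465 mm/s


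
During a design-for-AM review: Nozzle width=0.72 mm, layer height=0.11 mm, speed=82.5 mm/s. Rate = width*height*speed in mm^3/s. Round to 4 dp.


Rate = 0.72 * 0.11 * 82.5 = 6.534 mm^3/s


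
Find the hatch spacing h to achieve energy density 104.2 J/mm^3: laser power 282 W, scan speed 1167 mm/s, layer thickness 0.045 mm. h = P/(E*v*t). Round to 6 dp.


h = 282 / (104.2*1167*0.045) = 0.051534 mm


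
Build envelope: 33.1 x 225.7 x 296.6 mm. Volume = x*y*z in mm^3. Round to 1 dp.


V = 33.1 * 225.7 * 296.6 = 2215800.7 mm^3


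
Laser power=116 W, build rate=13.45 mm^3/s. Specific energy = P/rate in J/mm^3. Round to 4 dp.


SE = 116 / 13.45 = 8.6245 J/mm^3


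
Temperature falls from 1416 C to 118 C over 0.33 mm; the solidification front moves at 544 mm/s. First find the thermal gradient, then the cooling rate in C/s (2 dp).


G = (1416-118)/0.33 = 3933.33333333 C/mm
CR = 3933.33333333 * 544 = 2139733.33 C/s


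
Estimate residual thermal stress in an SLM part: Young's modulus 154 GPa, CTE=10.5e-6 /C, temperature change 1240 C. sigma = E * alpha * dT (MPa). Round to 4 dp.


sigma = 154*1000 * 10.5e-6 * 1240 = 2005.08 MPa


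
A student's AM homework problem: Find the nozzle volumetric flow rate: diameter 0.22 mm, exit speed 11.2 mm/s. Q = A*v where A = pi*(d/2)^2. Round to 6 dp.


A = pi*(0.22/2)^2 = 0.03801327 mm^2
Q = 0.03801327 * 11.2 = 0.425749 mm^3/s


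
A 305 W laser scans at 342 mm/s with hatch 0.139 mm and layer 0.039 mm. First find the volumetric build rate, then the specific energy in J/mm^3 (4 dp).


Build rate = 342 * 0.139 * 0.039 = 1.853982 mm^3/s
SE = 305 / 1.853982 = 164.5108 J/mm^3


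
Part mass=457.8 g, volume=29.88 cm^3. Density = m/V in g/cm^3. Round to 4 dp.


rho = 457.8 / 29.88 = 15.3213 g/cm^3


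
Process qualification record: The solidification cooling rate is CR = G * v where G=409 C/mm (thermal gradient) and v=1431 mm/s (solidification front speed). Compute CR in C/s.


CR = 409 * 1431 = 585279 C/s


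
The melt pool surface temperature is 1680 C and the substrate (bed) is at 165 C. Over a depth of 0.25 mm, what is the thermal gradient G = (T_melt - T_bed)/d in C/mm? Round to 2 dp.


G = (1680-165)/0.25 = 6060.0 C/mm


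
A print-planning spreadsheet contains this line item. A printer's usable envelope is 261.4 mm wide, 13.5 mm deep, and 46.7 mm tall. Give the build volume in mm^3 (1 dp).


V = 261.4 * 13.5 * 46.7 = 164799.6 mm^3


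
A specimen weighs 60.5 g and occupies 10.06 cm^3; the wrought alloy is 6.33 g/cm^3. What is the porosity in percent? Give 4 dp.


rho_part = 60.5 / 10.06 = 6.0139165 g/cm^3
Porosity = (1 - 6.0139165/6.33)*100 = 4.9934 %


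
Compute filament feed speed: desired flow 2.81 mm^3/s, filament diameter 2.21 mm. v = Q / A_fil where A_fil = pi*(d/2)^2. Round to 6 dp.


A = pi*(2.21/2)^2 = 3.835963
v = 2.81 / 3.835963 = 0.732541 mm/s


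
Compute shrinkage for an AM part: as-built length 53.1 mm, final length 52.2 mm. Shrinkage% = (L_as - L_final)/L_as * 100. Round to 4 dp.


Shrinkage = ((53.1-52.2)/53.1)*100 = 1.6949 %


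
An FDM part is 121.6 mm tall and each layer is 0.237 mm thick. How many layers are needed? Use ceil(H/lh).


Layers = ceil(121.6/0.237) = 514


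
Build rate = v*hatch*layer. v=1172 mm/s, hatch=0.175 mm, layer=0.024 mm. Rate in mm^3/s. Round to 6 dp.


Rate = 1172 * 0.175 * 0.024 = 4.9224 mm^3/s


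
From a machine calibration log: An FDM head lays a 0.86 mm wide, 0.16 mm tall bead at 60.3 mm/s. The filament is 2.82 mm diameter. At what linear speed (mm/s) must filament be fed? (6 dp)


Q = 0.86 * 0.16 * 60.3 = 8.29728 mm^3/s
A_fil = pi*(2.82/2)^2 = 6.24580035 mm^2
v_feed = 8.29728 / 6.24580035 = 1.328457 mm/s


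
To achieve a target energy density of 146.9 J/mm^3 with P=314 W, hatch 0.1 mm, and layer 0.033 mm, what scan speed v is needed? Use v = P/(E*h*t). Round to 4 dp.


v = 314 / (146.9*0.1*0.033) = 647.7299 mm/s


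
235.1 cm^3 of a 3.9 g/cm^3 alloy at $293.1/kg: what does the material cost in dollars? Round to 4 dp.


Mass = 235.1*3.9/1000 = 0.91689 kg
Cost = 0.91689 * 293.1 = 268.7405 $


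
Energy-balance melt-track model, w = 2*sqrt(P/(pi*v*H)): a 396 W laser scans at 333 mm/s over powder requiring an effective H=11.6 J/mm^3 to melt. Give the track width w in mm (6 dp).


w = 2*sqrt(396/(pi*333*11.6)) = 0.361286 mm


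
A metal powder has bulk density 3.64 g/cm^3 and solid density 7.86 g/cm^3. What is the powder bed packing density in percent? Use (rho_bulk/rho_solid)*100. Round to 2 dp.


Packing = (3.64/7.86)*100 = 46.31 %


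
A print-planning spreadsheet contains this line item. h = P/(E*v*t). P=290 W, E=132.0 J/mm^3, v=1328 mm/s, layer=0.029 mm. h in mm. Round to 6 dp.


h = 290 / (132.0*1328*0.029) = 0.057046 mm


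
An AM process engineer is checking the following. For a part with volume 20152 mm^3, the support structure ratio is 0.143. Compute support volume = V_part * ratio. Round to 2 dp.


V_support = 20152 * 0.143 = 2881.74 mm^3


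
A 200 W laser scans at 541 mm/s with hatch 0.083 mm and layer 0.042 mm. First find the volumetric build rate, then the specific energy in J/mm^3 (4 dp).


Build rate = 541 * 0.083 * 0.042 = 1.885926 mm^3/s
SE = 200 / 1.885926 = 106.0487 J/mm^3


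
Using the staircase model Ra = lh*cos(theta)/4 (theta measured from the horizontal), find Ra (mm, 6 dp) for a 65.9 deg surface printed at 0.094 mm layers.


Ra = 0.094 * cos(65.9) / 4 = 0.009596 mm


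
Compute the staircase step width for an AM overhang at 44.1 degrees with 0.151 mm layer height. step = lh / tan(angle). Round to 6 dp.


step = 0.151 / tan(44.1) = 0.15582 mm


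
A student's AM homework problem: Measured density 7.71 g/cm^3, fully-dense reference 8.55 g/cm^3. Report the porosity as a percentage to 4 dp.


Porosity = (1-7.71/8.55)*100 = 9.8246 %


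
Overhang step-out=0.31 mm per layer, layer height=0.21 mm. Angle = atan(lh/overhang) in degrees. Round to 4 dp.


angle = atan(0.21/0.31) = 34.1145 degrees


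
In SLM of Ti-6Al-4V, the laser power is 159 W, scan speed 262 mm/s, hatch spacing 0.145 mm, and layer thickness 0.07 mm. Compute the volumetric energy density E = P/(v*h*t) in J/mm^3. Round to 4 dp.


E = 159 / (262*0.145*0.07) = 59.7902 J/mm^3


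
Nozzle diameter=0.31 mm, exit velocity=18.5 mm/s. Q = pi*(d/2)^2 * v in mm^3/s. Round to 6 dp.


A = pi*(0.31/2)^2 = 0.07547676 mm^2
Q = 0.07547676 * 18.5 = 1.39632 mm^3/s


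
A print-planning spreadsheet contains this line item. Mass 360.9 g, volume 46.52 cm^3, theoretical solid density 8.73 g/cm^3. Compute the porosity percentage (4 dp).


rho_part = 360.9 / 46.52 = 7.75795357 g/cm^3
Porosity = (1 - 7.75795357/8.73)*100 = 11.1346 %


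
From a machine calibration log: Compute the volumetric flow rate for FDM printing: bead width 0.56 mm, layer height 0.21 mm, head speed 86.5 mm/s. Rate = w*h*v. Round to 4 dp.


Rate = 0.56 * 0.21 * 86.5 = 10.1724 mm^3/s


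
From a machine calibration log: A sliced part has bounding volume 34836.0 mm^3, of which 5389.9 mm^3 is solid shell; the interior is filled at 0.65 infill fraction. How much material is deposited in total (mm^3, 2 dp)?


V_infill = (34836.0 - 5389.9) * 0.65 = 19139.97
V_total = 5389.9 + 19139.97 = 24529.87 mm^3


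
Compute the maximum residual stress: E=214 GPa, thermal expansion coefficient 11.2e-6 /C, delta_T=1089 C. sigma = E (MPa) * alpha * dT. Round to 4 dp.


sigma = 214*1000 * 11.2e-6 * 1089 = 2610.1152 MPa


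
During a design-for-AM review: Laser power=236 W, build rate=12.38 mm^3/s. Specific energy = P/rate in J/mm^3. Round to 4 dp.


SE = 236 / 12.38 = 19.063 J/mm^3


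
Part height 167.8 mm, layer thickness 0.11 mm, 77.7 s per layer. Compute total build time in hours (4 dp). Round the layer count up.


Layers = ceil(167.8/0.11) = 1526
t = 1526 * 77.7 / 3600 = 32.9362 hrs


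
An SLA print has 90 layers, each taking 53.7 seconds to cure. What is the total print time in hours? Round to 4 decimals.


t = 90 * 53.7 / 3600 = 1.3425 hrs


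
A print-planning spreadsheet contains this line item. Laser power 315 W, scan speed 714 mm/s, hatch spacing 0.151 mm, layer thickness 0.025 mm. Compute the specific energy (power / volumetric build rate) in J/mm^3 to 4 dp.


Build rate = 714 * 0.151 * 0.025 = 2.69535 mm^3/s
SE = 315 / 2.69535 = 116.8679 J/mm^3


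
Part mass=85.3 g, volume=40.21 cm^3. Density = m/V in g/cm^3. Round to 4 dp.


rho = 85.3 / 40.21 = 2.1214 g/cm^3


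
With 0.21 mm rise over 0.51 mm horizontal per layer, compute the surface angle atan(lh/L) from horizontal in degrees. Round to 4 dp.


angle = atan(0.21/0.51) = 22.3801 degrees


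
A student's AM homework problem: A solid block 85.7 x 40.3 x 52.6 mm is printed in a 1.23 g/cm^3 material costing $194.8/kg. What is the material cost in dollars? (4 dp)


V = 85.7 * 40.3 * 52.6 = 181665.146 mm^3 = 181.665146 cm^3
Mass = 181.665146 * 1.23 / 1000 = 0.22344813 kg
Cost = 0.22344813 * 194.8 = 43.5277 $


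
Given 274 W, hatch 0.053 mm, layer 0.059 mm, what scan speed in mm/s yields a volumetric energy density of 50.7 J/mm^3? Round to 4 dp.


v = 274 / (50.7*0.053*0.059) = 1728.2825 mm/s


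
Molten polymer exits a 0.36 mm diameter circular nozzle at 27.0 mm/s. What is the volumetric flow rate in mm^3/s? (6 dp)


A = pi*(0.36/2)^2 = 0.1017876 mm^2
Q = 0.1017876 * 27.0 = 2.748265 mm^3/s


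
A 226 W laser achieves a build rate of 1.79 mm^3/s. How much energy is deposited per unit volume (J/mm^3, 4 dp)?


SE = 226 / 1.79 = 126.257 J/mm^3


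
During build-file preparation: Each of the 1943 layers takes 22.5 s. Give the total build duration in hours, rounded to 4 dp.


t = 1943 * 22.5 / 3600 = 12.1438 hrs


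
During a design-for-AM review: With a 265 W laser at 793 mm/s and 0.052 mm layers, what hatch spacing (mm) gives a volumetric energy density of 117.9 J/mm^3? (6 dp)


h = 265 / (117.9*793*0.052) = 0.054507 mm


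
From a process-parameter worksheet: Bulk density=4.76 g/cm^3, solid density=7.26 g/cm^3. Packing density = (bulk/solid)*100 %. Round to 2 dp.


Packing = (4.76/7.26)*100 = 65.56 %


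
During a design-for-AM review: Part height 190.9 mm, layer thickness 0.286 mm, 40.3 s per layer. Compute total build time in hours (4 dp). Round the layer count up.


Layers = ceil(190.9/0.286) = 668
t = 668 * 40.3 / 3600 = 7.4779 hrs


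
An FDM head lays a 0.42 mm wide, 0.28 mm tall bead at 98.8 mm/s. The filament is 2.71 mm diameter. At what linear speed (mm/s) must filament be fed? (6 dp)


Q = 0.42 * 0.28 * 98.8 = 11.61888 mm^3/s
A_fil = pi*(2.71/2)^2 = 5.76804265 mm^2
v_feed = 11.61888 / 5.76804265 = 2.014354 mm/s


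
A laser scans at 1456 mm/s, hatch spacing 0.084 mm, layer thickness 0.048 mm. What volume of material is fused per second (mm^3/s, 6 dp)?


Rate = 1456 * 0.084 * 0.048 = 5.870592 mm^3/s


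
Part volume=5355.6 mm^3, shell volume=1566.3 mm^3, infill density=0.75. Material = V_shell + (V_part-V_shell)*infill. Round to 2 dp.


V_infill = (5355.6 - 1566.3) * 0.75 = 2841.98
V_total = 1566.3 + 2841.98 = 4408.28 mm^3


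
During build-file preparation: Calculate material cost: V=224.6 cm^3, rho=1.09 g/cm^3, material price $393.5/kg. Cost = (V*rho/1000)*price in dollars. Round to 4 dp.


Mass = 224.6*1.09/1000 = 0.244814 kg
Cost = 0.244814 * 393.5 = 96.3343 $


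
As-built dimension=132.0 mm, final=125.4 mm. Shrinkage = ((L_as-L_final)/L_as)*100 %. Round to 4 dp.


Shrinkage = ((132.0-125.4)/132.0)*100 = 5.0 %


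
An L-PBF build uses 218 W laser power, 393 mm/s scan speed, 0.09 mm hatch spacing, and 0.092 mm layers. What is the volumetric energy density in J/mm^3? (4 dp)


E = 218 / (393*0.09*0.092) = 66.9936 J/mm^3


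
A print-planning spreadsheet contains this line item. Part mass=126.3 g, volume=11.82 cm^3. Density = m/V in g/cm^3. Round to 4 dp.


rho = 126.3 / 11.82 = 10.6853 g/cm^3


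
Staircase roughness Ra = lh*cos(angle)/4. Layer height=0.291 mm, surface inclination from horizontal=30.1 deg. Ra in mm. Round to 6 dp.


Ra = 0.291 * cos(30.1) / 4 = 0.06294 mm


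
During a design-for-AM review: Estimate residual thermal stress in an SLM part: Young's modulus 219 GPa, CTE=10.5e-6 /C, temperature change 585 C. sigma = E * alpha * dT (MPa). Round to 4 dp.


sigma = 219*1000 * 10.5e-6 * 585 = 1345.2075 MPa


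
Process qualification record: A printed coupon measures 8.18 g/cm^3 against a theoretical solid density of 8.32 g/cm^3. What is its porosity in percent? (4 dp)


Porosity = (1-8.18/8.32)*100 = 1.6827 %


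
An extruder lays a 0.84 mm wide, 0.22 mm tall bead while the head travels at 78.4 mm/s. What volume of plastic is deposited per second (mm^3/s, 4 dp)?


Rate = 0.84 * 0.22 * 78.4 = 14.4883 mm^3/s


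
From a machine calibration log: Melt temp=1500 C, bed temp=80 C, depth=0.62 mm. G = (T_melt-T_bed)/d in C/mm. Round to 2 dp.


G = (1500-80)/0.62 = 2290.32 C/mm


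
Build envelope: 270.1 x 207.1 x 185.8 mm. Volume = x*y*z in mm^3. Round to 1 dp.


V = 270.1 * 207.1 * 185.8 = 10393226.5 mm^3


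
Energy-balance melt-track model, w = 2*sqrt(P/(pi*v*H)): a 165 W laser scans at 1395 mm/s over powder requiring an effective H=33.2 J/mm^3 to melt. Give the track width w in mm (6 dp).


w = 2*sqrt(165/(pi*1395*33.2)) = 0.067351 mm


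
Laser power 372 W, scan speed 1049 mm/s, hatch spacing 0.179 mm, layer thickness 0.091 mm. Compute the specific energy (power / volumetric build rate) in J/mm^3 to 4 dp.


Build rate = 1049 * 0.179 * 0.091 = 17.087161 mm^3/s
SE = 372 / 17.087161 = 21.7707 J/mm^3


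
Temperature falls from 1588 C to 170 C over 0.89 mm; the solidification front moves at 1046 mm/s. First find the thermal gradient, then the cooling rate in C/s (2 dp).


G = (1588-170)/0.89 = 1593.25842697 C/mm
CR = 1593.25842697 * 1046 = 1666548.31 C/s


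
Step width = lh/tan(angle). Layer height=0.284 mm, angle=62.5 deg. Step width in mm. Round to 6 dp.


step = 0.284 / tan(62.5) = 0.147841 mm


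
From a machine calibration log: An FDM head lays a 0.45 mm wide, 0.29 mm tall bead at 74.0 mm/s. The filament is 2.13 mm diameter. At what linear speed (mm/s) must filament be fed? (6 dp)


Q = 0.45 * 0.29 * 74.0 = 9.657 mm^3/s
A_fil = pi*(2.13/2)^2 = 3.56327293 mm^2
v_feed = 9.657 / 3.56327293 = 2.710149 mm/s


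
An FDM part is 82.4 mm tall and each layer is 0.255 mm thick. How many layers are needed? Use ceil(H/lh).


Layers = ceil(82.4/0.255) = 324


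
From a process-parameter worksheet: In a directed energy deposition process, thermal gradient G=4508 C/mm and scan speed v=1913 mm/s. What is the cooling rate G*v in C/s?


CR = 4508 * 1913 = 8623804 C/s


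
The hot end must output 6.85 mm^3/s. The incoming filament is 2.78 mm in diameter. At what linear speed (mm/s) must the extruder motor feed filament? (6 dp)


A = pi*(2.78/2)^2 = 6.069871
v = 6.85 / 6.069871 = 1.128525 mm/s


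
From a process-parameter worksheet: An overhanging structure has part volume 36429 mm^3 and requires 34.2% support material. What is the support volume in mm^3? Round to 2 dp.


V_support = 36429 * 0.342 = 12458.72 mm^3


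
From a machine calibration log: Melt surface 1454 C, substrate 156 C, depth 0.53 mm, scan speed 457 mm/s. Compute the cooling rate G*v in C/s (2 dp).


G = (1454-156)/0.53 = 2449.05660377 C/mm
CR = 2449.05660377 * 457 = 1119218.87 C/s


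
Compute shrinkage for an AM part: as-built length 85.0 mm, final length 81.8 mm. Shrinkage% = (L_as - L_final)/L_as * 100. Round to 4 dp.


Shrinkage = ((85.0-81.8)/85.0)*100 = 3.7647 %


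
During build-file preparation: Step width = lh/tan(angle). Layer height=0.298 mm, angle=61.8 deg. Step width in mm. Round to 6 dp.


step = 0.298 / tan(61.8) = 0.159786 mm


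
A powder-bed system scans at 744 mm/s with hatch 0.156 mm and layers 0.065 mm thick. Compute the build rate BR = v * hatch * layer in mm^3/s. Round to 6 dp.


Rate = 744 * 0.156 * 0.065 = 7.54416 mm^3/s


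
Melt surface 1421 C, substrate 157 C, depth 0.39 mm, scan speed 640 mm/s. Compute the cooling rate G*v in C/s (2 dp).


G = (1421-157)/0.39 = 3241.02564103 C/mm
CR = 3241.02564103 * 640 = 2074256.41 C/s


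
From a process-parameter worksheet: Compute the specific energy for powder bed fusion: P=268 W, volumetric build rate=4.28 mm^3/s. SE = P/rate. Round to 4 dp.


SE = 268 / 4.28 = 62.6168 J/mm^3


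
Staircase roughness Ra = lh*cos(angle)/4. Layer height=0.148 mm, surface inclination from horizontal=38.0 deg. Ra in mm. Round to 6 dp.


Ra = 0.148 * cos(38.0) / 4 = 0.029156 mm


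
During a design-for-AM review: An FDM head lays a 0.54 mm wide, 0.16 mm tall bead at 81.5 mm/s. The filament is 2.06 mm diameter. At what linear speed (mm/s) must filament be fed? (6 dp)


Q = 0.54 * 0.16 * 81.5 = 7.0416 mm^3/s
A_fil = pi*(2.06/2)^2 = 3.33291565 mm^2
v_feed = 7.0416 / 3.33291565 = 2.112745 mm/s


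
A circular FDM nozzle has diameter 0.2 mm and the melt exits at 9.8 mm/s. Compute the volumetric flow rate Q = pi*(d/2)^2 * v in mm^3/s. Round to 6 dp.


A = pi*(0.2/2)^2 = 0.03141593 mm^2
Q = 0.03141593 * 9.8 = 0.307876 mm^3/s


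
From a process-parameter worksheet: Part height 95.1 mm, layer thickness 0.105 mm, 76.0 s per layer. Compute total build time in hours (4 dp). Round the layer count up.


Layers = ceil(95.1/0.105) = 906
t = 906 * 76.0 / 3600 = 19.1267 hrs


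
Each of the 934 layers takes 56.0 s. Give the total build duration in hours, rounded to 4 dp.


t = 934 * 56.0 / 3600 = 14.5289 hrs


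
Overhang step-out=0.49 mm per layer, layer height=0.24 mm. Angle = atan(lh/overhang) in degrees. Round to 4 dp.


angle = atan(0.24/0.49) = 26.0954 degrees


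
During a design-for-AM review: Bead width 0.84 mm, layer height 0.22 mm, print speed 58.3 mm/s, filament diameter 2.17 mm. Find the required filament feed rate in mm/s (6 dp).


Q = 0.84 * 0.22 * 58.3 = 10.77384 mm^3/s
A_fil = pi*(2.17/2)^2 = 3.69836141 mm^2
v_feed = 10.77384 / 3.69836141 = 2.913139 mm/s


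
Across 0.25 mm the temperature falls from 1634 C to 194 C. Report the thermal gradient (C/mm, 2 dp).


G = (1634-194)/0.25 = 5760.0 C/mm


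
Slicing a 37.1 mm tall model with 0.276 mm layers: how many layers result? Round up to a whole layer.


Layers = ceil(37.1/0.276) = 135


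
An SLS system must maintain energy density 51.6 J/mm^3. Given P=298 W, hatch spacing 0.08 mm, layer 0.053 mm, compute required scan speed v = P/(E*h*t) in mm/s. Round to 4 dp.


v = 298 / (51.6*0.08*0.053) = 1362.074 mm/s


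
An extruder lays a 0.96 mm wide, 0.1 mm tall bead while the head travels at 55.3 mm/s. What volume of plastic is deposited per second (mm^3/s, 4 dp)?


Rate = 0.96 * 0.1 * 55.3 = 5.3088 mm^3/s


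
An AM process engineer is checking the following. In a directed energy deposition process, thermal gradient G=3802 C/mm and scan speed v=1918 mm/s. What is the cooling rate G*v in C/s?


CR = 3802 * 1918 = 7292236 C/s


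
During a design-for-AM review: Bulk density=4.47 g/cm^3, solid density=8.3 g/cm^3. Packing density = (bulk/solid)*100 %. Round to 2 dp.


Packing = (4.47/8.3)*100 = 53.86 %


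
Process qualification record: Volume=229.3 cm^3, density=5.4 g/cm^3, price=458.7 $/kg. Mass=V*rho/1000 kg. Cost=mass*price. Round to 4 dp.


Mass = 229.3*5.4/1000 = 1.23822 kg
Cost = 1.23822 * 458.7 = 567.9715 $


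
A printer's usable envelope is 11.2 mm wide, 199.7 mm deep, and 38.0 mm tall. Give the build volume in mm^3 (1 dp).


V = 11.2 * 199.7 * 38.0 = 84992.3 mm^3


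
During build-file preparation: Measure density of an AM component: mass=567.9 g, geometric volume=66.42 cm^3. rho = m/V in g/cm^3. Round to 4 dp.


rho = 567.9 / 66.42 = 8.5501 g/cm^3


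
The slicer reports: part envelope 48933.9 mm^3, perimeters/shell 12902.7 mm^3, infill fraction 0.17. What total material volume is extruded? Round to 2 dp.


V_infill = (48933.9 - 12902.7) * 0.17 = 6125.3
V_total = 12902.7 + 6125.3 = 19028.0 mm^3


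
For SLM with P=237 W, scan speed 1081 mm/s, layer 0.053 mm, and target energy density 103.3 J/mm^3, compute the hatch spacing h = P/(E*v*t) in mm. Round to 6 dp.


h = 237 / (103.3*1081*0.053) = 0.040045 mm


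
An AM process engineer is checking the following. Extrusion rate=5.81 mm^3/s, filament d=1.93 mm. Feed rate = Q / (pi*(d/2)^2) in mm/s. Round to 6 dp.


A = pi*(1.93/2)^2 = 2.92553
v = 5.81 / 2.92553 = 1.985965 mm/s


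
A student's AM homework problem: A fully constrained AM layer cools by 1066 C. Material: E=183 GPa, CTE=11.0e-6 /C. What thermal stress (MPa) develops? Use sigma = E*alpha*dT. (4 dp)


sigma = 183*1000 * 11.0e-6 * 1066 = 2145.858 MPa


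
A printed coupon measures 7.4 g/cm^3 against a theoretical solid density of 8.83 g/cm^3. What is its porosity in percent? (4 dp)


Porosity = (1-7.4/8.83)*100 = 16.1948 %


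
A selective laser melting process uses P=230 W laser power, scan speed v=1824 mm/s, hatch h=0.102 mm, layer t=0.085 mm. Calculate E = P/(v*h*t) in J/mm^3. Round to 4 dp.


E = 230 / (1824*0.102*0.085) = 14.544 J/mm^3


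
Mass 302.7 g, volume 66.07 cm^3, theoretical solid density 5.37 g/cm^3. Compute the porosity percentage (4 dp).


rho_part = 302.7 / 66.07 = 4.58150446 g/cm^3
Porosity = (1 - 4.58150446/5.37)*100 = 14.6833 %


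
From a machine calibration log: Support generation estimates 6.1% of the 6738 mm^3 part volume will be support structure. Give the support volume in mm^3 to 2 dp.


V_support = 6738 * 0.061 = 411.02 mm^3


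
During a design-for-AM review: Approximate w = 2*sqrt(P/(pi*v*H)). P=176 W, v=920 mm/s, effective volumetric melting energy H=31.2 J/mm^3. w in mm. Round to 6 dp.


w = 2*sqrt(176/(pi*920*31.2)) = 0.088357 mm


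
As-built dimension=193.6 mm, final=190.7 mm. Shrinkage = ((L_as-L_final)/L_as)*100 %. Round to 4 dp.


Shrinkage = ((193.6-190.7)/193.6)*100 = 1.4979 %


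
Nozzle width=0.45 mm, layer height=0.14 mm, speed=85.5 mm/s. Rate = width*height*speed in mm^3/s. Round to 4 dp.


Rate = 0.45 * 0.14 * 85.5 = 5.3865 mm^3/s


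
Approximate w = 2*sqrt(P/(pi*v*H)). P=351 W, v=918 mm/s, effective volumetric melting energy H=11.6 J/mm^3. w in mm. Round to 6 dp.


w = 2*sqrt(351/(pi*918*11.6)) = 0.204861 mm


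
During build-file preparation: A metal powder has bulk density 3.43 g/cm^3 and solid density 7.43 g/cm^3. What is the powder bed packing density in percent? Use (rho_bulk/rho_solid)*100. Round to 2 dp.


Packing = (3.43/7.43)*100 = 46.16 %
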